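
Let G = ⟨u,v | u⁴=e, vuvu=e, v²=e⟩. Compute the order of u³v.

Compute successive powers until reaching e:
  (u³v)¹ = u³v, (u³v)² = e.
The smallest positive k with (u³v)ᵏ = e is 2.

Answer: 2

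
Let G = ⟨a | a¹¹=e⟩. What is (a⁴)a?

Compute (a⁴) · a by multiplying left to right and reducing via the relations at each step:
  (a⁴) · a = a⁵

Answer: a⁵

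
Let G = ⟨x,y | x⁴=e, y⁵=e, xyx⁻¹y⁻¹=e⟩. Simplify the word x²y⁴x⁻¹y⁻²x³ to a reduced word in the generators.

Multiply left to right, reducing at each step:
  (x²) · y⁴ = x²y⁴
  (x²y⁴) · x⁻¹ = xy⁴
  (xy⁴) · y⁻² = xy²
  (xy²) · x³ = y²

Answer: y²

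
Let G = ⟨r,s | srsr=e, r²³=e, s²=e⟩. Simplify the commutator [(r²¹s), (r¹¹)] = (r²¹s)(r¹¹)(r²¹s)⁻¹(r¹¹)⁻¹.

[(r²¹s), (r¹¹)] = (r²¹s)·(r¹¹)·(r²¹s)⁻¹·(r¹¹)⁻¹.
  (r²¹s) · (r¹¹) = r¹⁰s
  (r¹⁰s) · (r²¹s) = r¹²
  (r¹²) · (r¹²) = r

Answer: r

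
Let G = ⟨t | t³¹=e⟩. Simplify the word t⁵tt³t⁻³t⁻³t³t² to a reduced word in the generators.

Multiply left to right, reducing at each step:
  (t⁵) · t = t⁶
  (t⁶) · t³ = t⁹
  (t⁹) · t⁻³ = t⁶
  (t⁶) · t⁻³ = t³
  (t³) · t³ = t⁶
  (t⁶) · t² = t⁸

Answer: t⁸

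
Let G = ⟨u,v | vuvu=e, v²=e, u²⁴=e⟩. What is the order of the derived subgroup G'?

G' = [G, G] is generated by all commutators. The generator-pair commutators are: [u, v] = u².
The subgroup they normally generate is {e, u², u⁴, u⁶, u⁸, u¹⁰, u¹², u¹⁴, u¹⁶, u¹⁸, u²⁰, u²²}, of order 12.
Check: |G/G'| = 48/12 = 4 is the order of the abelianisation.

Answer: 12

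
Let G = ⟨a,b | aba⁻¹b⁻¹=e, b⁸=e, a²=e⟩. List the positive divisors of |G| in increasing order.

|G| = 16 = 2⁴. By Lagrange's theorem the order of any subgroup divides 16; the divisors of 16 are 1, 2, 4, 8, 16.

Answer: 1, 2, 4, 8, 16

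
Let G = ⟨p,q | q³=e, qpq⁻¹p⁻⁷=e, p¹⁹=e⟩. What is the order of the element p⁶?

Compute successive powers until reaching e:
  (p⁶)¹ = p⁶, (p⁶)² = p¹², (p⁶)³ = p¹⁸, (p⁶)⁴ = p⁵, (p⁶)⁵ = p¹¹, (p⁶)⁶ = p¹⁷, (p⁶)⁷ = p⁴, (p⁶)⁸ = p¹⁰, (p⁶)⁹ = p¹⁶, (p⁶)¹⁰ = p³, (p⁶)¹¹ = p⁹, (p⁶)¹² = p¹⁵, (p⁶)¹³ = p², (p⁶)¹⁴ = p⁸, (p⁶)¹⁵ = p¹⁴, (p⁶)¹⁶ = p, (p⁶)¹⁷ = p⁷, (p⁶)¹⁸ = p¹³, (p⁶)¹⁹ = e.
The smallest positive k with (p⁶)ᵏ = e is 19.

Answer: 19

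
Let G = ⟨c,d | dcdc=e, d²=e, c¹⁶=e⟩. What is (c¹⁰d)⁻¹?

The order of (c¹⁰d) is 2 (smallest k with (c¹⁰d)ᵏ = e), so (c¹⁰d)⁻¹ = (c¹⁰d)¹ = c¹⁰d.
Check: (c¹⁰d) · (c¹⁰d) → (c¹⁰d) · c¹⁰ = d;   d · d = e, giving e as required.

Answer: c¹⁰d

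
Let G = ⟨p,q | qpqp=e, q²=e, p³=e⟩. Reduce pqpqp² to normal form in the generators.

Multiply left to right, reducing at each step:
  p · q = pq
  (pq) · p = q
  q · q = e
  e · p² = p²

Answer: p²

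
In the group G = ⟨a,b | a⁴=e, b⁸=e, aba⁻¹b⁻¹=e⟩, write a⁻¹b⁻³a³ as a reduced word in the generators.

Multiply left to right, reducing at each step:
  (a³) · b⁻³ = a³b⁵
  (a³b⁵) · a³ = a²b⁵

Answer: a²b⁵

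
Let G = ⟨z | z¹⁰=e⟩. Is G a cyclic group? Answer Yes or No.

|G| = 10. The element z has order 10 (its powers give 10 distinct elements), so ⟨z⟩ = G and G is cyclic.

Answer: Yes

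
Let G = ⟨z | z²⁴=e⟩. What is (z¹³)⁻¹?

The order of (z¹³) is 24 (smallest k with (z¹³)ᵏ = e), so (z¹³)⁻¹ = (z¹³)²³ = z¹¹.
Check: (z¹³) · (z¹¹) → (z¹³) · z¹¹ = e, giving e as required.

Answer: z¹¹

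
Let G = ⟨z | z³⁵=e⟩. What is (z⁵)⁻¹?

The order of (z⁵) is 7 (smallest k with (z⁵)ᵏ = e), so (z⁵)⁻¹ = (z⁵)⁶ = z³⁰.
Check: (z⁵) · (z³⁰) → (z⁵) · z³⁰ = e, giving e as required.

Answer: z³⁰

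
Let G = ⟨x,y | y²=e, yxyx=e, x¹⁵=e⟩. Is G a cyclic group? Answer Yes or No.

Every cyclic group is abelian. But x·y = xy while y·x = x¹⁴y, so x·y ≠ y·x and G is not abelian. Hence G is not cyclic.

Answer: No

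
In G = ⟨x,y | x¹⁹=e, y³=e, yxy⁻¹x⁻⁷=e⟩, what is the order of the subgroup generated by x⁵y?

|⟨x⁵y⟩| equals the order of x⁵y. Compute successive powers until reaching e:
  (x⁵y)¹ = x⁵y, (x⁵y)² = x²y², (x⁵y)³ = e.
The smallest positive k with (x⁵y)ᵏ = e is 3, so |⟨x⁵y⟩| = 3.

Answer: 3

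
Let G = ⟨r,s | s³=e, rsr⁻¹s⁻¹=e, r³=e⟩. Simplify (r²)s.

Compute (r²) · s by multiplying left to right and reducing via the relations at each step:
  (r²) · s = r²s

Answer: r²s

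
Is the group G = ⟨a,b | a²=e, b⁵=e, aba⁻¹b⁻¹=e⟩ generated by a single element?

|G| = 10. The element ab has order 10 (its powers give 10 distinct elements), so ⟨ab⟩ = G and G is cyclic.

Answer: Yes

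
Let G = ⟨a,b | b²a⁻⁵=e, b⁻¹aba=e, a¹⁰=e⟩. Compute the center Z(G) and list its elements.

An element z ∈ Z(G) iff z commutes with every generator.
For example a⁵ is central: (a⁵)·a = a⁶ = a·(a⁵); (a⁵)·b = b⁻¹ = b·(a⁵).
Whereas a ∉ Z(G) since a·b = ab ≠ a⁴b⁻¹ = b·a.
Checking each of the 20 elements this way gives Z(G) = {e, a⁵}, of order 2.

Answer: {e, a⁵}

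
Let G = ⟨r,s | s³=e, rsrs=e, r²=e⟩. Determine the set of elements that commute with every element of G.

An element z ∈ Z(G) iff z commutes with every generator.
For example e is central: e·r = r = r·e; e·s = s = s·e.
Whereas r ∉ Z(G) since r·s = rs ≠ rs² = s·r.
Checking each of the 6 elements this way gives Z(G) = {e}, of order 1.

Answer: {e}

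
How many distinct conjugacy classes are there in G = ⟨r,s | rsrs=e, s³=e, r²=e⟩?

The conjugacy classes (representative and size) are:
  [e] (size 1), [rs²] (size 3), [s²] (size 2).
Class equation: 1 + 3 + 2 = 6 = |G|. So G has 3 conjugacy classes.

Answer: 3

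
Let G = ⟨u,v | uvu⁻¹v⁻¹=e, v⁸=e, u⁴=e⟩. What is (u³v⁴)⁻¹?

The order of (u³v⁴) is 4 (smallest k with (u³v⁴)ᵏ = e), so (u³v⁴)⁻¹ = (u³v⁴)³ = uv⁴.
Check: (u³v⁴) · (uv⁴) → (u³v⁴) · u = v⁴;   (v⁴) · v⁴ = e, giving e as required.

Answer: uv⁴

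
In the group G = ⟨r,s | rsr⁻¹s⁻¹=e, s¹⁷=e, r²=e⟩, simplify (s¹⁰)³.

Compute successive powers of (s¹⁰), reducing at each step:
  (s¹⁰)²: (s¹⁰) · s¹⁰ = s³
  (s¹⁰)³: (s³) · s¹⁰ = s¹³

Answer: s¹³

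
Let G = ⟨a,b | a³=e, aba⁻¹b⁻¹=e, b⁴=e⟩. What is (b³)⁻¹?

The order of (b³) is 4 (smallest k with (b³)ᵏ = e), so (b³)⁻¹ = (b³)³ = b.
Check: (b³) · b → (b³) · b = e, giving e as required.

Answer: b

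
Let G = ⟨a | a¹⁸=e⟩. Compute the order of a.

Compute successive powers until reaching e:
  a¹ = a, a² = a², a³ = a³, a⁴ = a⁴, a⁵ = a⁵, a⁶ = a⁶, a⁷ = a⁷, a⁸ = a⁸, a⁹ = a⁹, a¹⁰ = a¹⁰, a¹¹ = a¹¹, a¹² = a¹², a¹³ = a¹³, a¹⁴ = a¹⁴, a¹⁵ = a¹⁵, a¹⁶ = a¹⁶, a¹⁷ = a¹⁷, a¹⁸ = e.
The smallest positive k with aᵏ = e is 18.

Answer: 18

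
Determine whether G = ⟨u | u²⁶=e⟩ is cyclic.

|G| = 26. The element u has order 26 (its powers give 26 distinct elements), so ⟨u⟩ = G and G is cyclic.

Answer: Yes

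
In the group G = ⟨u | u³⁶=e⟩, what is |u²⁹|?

Compute successive powers until reaching e:
  (u²⁹)¹ = u²⁹, (u²⁹)² = u²², (u²⁹)³ = u¹⁵, (u²⁹)⁴ = u⁸, (u²⁹)⁵ = u, (u²⁹)⁶ = u³⁰, (u²⁹)⁷ = u²³, (u²⁹)⁸ = u¹⁶, (u²⁹)⁹ = u⁹, (u²⁹)¹⁰ = u², (u²⁹)¹¹ = u³¹, (u²⁹)¹² = u²⁴, (u²⁹)¹³ = u¹⁷, (u²⁹)¹⁴ = u¹⁰, (u²⁹)¹⁵ = u³, (u²⁹)¹⁶ = u³², (u²⁹)¹⁷ = u²⁵, (u²⁹)¹⁸ = u¹⁸, (u²⁹)¹⁹ = u¹¹, (u²⁹)²⁰ = u⁴, (u²⁹)²¹ = u³³, (u²⁹)²² = u²⁶, (u²⁹)²³ = u¹⁹, (u²⁹)²⁴ = u¹², (u²⁹)²⁵ = u⁵, (u²⁹)²⁶ = u³⁴, (u²⁹)²⁷ = u²⁷, (u²⁹)²⁸ = u²⁰, (u²⁹)²⁹ = u¹³, (u²⁹)³⁰ = u⁶, (u²⁹)³¹ = u³⁵, (u²⁹)³² = u²⁸, (u²⁹)³³ = u²¹, (u²⁹)³⁴ = u¹⁴, (u²⁹)³⁵ = u⁷, (u²⁹)³⁶ = e.
The smallest positive k with (u²⁹)ᵏ = e is 36.

Answer: 36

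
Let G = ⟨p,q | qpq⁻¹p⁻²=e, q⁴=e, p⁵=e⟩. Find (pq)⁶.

Compute successive powers of (pq), reducing at each step:
  (pq)²: (pq) · p = p³q;   (p³q) · q = p³q²
  (pq)³: (p³q²) · p = p²q²;   (p²q²) · q = p²q³
  (pq)⁴: (p²q³) · p = q³;   (q³) · q = e
  (pq)⁵: e · p = p;   p · q = pq
  (pq)⁶: (pq) · p = p³q;   (p³q) · q = p³q²

Answer: p³q²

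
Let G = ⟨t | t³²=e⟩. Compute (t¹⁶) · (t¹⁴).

Compute (t¹⁶) · (t¹⁴) by multiplying left to right and reducing via the relations at each step:
  (t¹⁶) · t¹⁴ = t³⁰

Answer: t³⁰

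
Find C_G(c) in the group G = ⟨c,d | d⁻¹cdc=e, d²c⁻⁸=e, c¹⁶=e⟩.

⟨c⟩ ⊆ C_G(c) since powers of c commute with c; so |C_G(c)| ≥ |⟨c⟩| = 16.
By orbit–stabilizer, |C_G(c)| = |G| / |conj. class of c| = 32 / 2 = 16.
The 16 elements commuting with c are {e, c, c², c³, c⁴, c⁵, c⁶, c⁷, c⁸, c⁹, c¹⁰, c¹¹, c¹², c¹³, c¹⁴, c¹⁵}.

Answer: {e, c, c², c³, c⁴, c⁵, c⁶, c⁷, c⁸, c⁹, c¹⁰, c¹¹, c¹², c¹³, c¹⁴, c¹⁵}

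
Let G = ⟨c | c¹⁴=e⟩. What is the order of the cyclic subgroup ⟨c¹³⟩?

|⟨c¹³⟩| equals the order of c¹³. Compute successive powers until reaching e:
  (c¹³)¹ = c¹³, (c¹³)² = c¹², (c¹³)³ = c¹¹, (c¹³)⁴ = c¹⁰, (c¹³)⁵ = c⁹, (c¹³)⁶ = c⁸, (c¹³)⁷ = c⁷, (c¹³)⁸ = c⁶, (c¹³)⁹ = c⁵, (c¹³)¹⁰ = c⁴, (c¹³)¹¹ = c³, (c¹³)¹² = c², (c¹³)¹³ = c, (c¹³)¹⁴ = e.
The smallest positive k with (c¹³)ᵏ = e is 14, so |⟨c¹³⟩| = 14.

Answer: 14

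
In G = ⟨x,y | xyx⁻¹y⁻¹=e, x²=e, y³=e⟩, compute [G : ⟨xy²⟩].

First find ord(xy²) by computing successive powers:
  (xy²)¹ = xy², (xy²)² = y, (xy²)³ = x, (xy²)⁴ = y², (xy²)⁵ = xy, (xy²)⁶ = e.
So |⟨xy²⟩| = ord(xy²) = 6. With |G| = 6, by Lagrange [G : ⟨xy²⟩] = 6/6 = 1.

Answer: 1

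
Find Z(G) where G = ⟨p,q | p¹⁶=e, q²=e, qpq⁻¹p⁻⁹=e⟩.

An element z ∈ Z(G) iff z commutes with every generator.
For example p² is central: (p²)·p = p³ = p·(p²); (p²)·q = p²q = q·(p²).
Whereas p ∉ Z(G) since p·q = pq ≠ p⁹q = q·p.
Checking each of the 32 elements this way gives Z(G) = {e, p², p⁴, p⁶, p⁸, p¹⁰, p¹², p¹⁴}, of order 8.

Answer: {e, p², p⁴, p⁶, p⁸, p¹⁰, p¹², p¹⁴}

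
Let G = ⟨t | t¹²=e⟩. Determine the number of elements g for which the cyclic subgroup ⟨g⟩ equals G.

G is cyclic of order 12. An element generates G iff its order is 12, and a cyclic group of order 12 has exactly φ(12) = 4 such elements.

Answer: 4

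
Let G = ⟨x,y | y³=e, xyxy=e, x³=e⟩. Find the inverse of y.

The order of y is 3 (smallest k with yᵏ = e), so y⁻¹ = y² = y².
Check: y · (y²) → y · y² = e, giving e as required.

Answer: y²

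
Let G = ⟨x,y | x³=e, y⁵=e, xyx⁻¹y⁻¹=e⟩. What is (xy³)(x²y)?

Compute (xy³) · (x²y) by multiplying left to right and reducing via the relations at each step:
  (xy³) · x² = y³
  (y³) · y = y⁴

Answer: y⁴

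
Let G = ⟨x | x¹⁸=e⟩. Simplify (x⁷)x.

Compute (x⁷) · x by multiplying left to right and reducing via the relations at each step:
  (x⁷) · x = x⁸

Answer: x⁸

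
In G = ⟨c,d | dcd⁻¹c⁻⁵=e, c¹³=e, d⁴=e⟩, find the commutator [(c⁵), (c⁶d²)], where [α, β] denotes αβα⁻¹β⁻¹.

[(c⁵), (c⁶d²)] = (c⁵)·(c⁶d²)·(c⁵)⁻¹·(c⁶d²)⁻¹.
  (c⁵) · (c⁶d²) = c¹¹d²
  (c¹¹d²) · (c⁸) = c³d²
  (c³d²) · (c⁶d²) = c¹⁰

Answer: c¹⁰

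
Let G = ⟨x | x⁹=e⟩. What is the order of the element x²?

Compute successive powers until reaching e:
  (x²)¹ = x², (x²)² = x⁴, (x²)³ = x⁶, (x²)⁴ = x⁸, (x²)⁵ = x, (x²)⁶ = x³, (x²)⁷ = x⁵, (x²)⁸ = x⁷, (x²)⁹ = e.
The smallest positive k with (x²)ᵏ = e is 9.

Answer: 9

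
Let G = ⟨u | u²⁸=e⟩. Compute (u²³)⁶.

Compute successive powers of (u²³), reducing at each step:
  (u²³)²: (u²³) · u²³ = u¹⁸
  (u²³)³: (u¹⁸) · u²³ = u¹³
  (u²³)⁴: (u¹³) · u²³ = u⁸
  (u²³)⁵: (u⁸) · u²³ = u³
  (u²³)⁶: (u³) · u²³ = u²⁶

Answer: u²⁶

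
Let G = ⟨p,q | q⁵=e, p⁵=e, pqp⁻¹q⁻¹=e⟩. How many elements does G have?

Enumerate words in the generators, reducing via the relations: the distinct elements are
  {e, p, q, pq, p², p³, p⁴, q², q³, q⁴, pq², pq³, pq⁴, p²q, p³q, p⁴q, p²q², p²q³, p²q⁴, p³q², p³q³, p³q⁴, p⁴q², p⁴q³, p⁴q⁴}.
No further products give new elements, so |G| = 25.

Answer: 25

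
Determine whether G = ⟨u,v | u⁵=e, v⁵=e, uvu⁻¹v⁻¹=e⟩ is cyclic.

|G| = 25, but the maximum element order in G is 5 < 25. No single element generates all of G, so G is not cyclic.

Answer: No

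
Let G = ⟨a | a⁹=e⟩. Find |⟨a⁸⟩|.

|⟨a⁸⟩| equals the order of a⁸. Compute successive powers until reaching e:
  (a⁸)¹ = a⁸, (a⁸)² = a⁷, (a⁸)³ = a⁶, (a⁸)⁴ = a⁵, (a⁸)⁵ = a⁴, (a⁸)⁶ = a³, (a⁸)⁷ = a², (a⁸)⁸ = a, (a⁸)⁹ = e.
The smallest positive k with (a⁸)ᵏ = e is 9, so |⟨a⁸⟩| = 9.

Answer: 9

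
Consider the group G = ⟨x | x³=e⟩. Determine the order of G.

G is generated by a single element, so G is cyclic. The relator gives x³ = e and no smaller power is forced to be e, so the 3 powers {e, x, x²} are distinct. Hence |G| = 3.

Answer: 3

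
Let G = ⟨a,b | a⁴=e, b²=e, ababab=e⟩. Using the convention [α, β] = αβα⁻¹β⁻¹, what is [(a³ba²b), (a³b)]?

[(a³ba²b), (a³b)] = (a³ba²b)·(a³b)·(a³ba²b)⁻¹·(a³b)⁻¹.
  (a³ba²b) · (a³b) = ba²
  (ba²) · (a³ba²b) = a²ba³
  (a²ba³) · (ba) = a³ba²

Answer: a³ba²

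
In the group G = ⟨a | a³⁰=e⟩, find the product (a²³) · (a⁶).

Compute (a²³) · (a⁶) by multiplying left to right and reducing via the relations at each step:
  (a²³) · a⁶ = a²⁹

Answer: a²⁹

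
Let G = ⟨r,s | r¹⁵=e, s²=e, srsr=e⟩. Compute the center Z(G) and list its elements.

An element z ∈ Z(G) iff z commutes with every generator.
For example e is central: e·r = r = r·e; e·s = s = s·e.
Whereas r ∉ Z(G) since r·s = rs ≠ r¹⁴s = s·r.
Checking each of the 30 elements this way gives Z(G) = {e}, of order 1.

Answer: {e}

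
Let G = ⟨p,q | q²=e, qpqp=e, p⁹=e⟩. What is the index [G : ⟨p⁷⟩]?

First find ord(p⁷) by computing successive powers:
  (p⁷)¹ = p⁷, (p⁷)² = p⁵, (p⁷)³ = p³, (p⁷)⁴ = p, (p⁷)⁵ = p⁸, (p⁷)⁶ = p⁶, (p⁷)⁷ = p⁴, (p⁷)⁸ = p², (p⁷)⁹ = e.
So |⟨p⁷⟩| = ord(p⁷) = 9. With |G| = 18, by Lagrange [G : ⟨p⁷⟩] = 18/9 = 2.

Answer: 2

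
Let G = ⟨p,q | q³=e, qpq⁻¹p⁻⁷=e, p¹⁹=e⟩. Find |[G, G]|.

G' = [G, G] is generated by all commutators. The generator-pair commutators are: [p, q] = p¹³.
The subgroup they normally generate is {e, p, p², p³, p⁴, p⁵, p⁶, p⁷, p⁸, p⁹, p¹⁰, p¹¹, p¹², p¹³, p¹⁴, p¹⁵, p¹⁶, p¹⁷, p¹⁸}, of order 19.
Check: |G/G'| = 57/19 = 3 is the order of the abelianisation.

Answer: 19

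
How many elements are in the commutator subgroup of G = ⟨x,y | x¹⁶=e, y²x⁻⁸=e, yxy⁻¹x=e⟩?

G' = [G, G] is generated by all commutators. The generator-pair commutators are: [x, y] = x².
The subgroup they normally generate is {e, x², x⁴, x⁶, x⁸, x¹⁰, x¹², x¹⁴}, of order 8.
Check: |G/G'| = 32/8 = 4 is the order of the abelianisation.

Answer: 8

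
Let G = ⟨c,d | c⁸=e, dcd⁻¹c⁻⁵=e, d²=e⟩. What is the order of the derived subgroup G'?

G' = [G, G] is generated by all commutators. The generator-pair commutators are: [c, d] = c⁴.
The subgroup they normally generate is {e, c⁴}, of order 2.
Check: |G/G'| = 16/2 = 8 is the order of the abelianisation.

Answer: 2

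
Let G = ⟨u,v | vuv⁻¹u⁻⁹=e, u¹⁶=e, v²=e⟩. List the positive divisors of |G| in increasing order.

|G| = 32 = 2⁵. By Lagrange's theorem the order of any subgroup divides 32; the divisors of 32 are 1, 2, 4, 8, 16, 32.

Answer: 1, 2, 4, 8, 16, 32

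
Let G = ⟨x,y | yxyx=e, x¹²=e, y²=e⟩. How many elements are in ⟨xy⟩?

|⟨xy⟩| equals the order of xy. Compute successive powers until reaching e:
  (xy)¹ = xy, (xy)² = e.
The smallest positive k with (xy)ᵏ = e is 2, so |⟨xy⟩| = 2.

Answer: 2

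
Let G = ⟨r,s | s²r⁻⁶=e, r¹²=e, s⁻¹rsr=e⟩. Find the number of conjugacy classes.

The conjugacy classes (representative and size) are:
  [e] (size 1), [r¹¹] (size 2), [r²] (size 2), [r⁹] (size 2), [r⁴] (size 2), [r⁵] (size 2), [r⁶] (size 1), [r²s] (size 6), [rs] (size 6).
Class equation: 1 + 2 + 2 + 2 + 2 + 2 + 1 + 6 + 6 = 24 = |G|. So G has 9 conjugacy classes.

Answer: 9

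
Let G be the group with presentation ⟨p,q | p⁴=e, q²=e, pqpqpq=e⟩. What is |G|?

Enumerate words in the generators, reducing via the relations: the distinct elements are
  {e, p, q, pq, p², p³, qp, pqp, p²q, p³q, qp², qp³, pqp², pqp³, p²qp, p³qp, qp²q, pqp²q, p²qp², p²qp³, p³qp², p³qp³, p²qp²q, p³qp²q}.
No further products give new elements, so |G| = 24.

Answer: 24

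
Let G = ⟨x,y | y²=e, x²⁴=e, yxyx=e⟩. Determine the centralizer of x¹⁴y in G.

⟨x¹⁴y⟩ ⊆ C_G(x¹⁴y) since powers of x¹⁴y commute with x¹⁴y; so |C_G(x¹⁴y)| ≥ |⟨x¹⁴y⟩| = 2.
By orbit–stabilizer, |C_G(x¹⁴y)| = |G| / |conj. class of x¹⁴y| = 48 / 12 = 4.
The 4 elements commuting with x¹⁴y are {e, x¹², x²y, x¹⁴y}.

Answer: {e, x¹², x²y, x¹⁴y}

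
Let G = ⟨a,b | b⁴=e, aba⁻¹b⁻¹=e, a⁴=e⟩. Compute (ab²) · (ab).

Compute (ab²) · (ab) by multiplying left to right and reducing via the relations at each step:
  (ab²) · a = a²b²
  (a²b²) · b = a²b³

Answer: a²b³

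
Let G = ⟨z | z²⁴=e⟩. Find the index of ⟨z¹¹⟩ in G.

First find ord(z¹¹) by computing successive powers:
  (z¹¹)¹ = z¹¹, (z¹¹)² = z²², (z¹¹)³ = z⁹, (z¹¹)⁴ = z²⁰, (z¹¹)⁵ = z⁷, (z¹¹)⁶ = z¹⁸, (z¹¹)⁷ = z⁵, (z¹¹)⁸ = z¹⁶, (z¹¹)⁹ = z³, (z¹¹)¹⁰ = z¹⁴, (z¹¹)¹¹ = z, (z¹¹)¹² = z¹², (z¹¹)¹³ = z²³, (z¹¹)¹⁴ = z¹⁰, (z¹¹)¹⁵ = z²¹, (z¹¹)¹⁶ = z⁸, (z¹¹)¹⁷ = z¹⁹, (z¹¹)¹⁸ = z⁶, (z¹¹)¹⁹ = z¹⁷, (z¹¹)²⁰ = z⁴, (z¹¹)²¹ = z¹⁵, (z¹¹)²² = z², (z¹¹)²³ = z¹³, (z¹¹)²⁴ = e.
So |⟨z¹¹⟩| = ord(z¹¹) = 24. With |G| = 24, by Lagrange [G : ⟨z¹¹⟩] = 24/24 = 1.

Answer: 1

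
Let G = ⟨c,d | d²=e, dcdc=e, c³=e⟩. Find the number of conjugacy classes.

The conjugacy classes (representative and size) are:
  [e] (size 1), [c] (size 2), [cd] (size 3).
Class equation: 1 + 2 + 3 = 6 = |G|. So G has 3 conjugacy classes.

Answer: 3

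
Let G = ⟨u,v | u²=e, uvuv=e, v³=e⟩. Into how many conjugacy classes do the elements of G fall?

The conjugacy classes (representative and size) are:
  [e] (size 1), [uv²] (size 3), [v²] (size 2).
Class equation: 1 + 3 + 2 = 6 = |G|. So G has 3 conjugacy classes.

Answer: 3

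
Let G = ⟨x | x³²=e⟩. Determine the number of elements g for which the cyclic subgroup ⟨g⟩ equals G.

G is cyclic of order 32. An element generates G iff its order is 32, and a cyclic group of order 32 has exactly φ(32) = 16 such elements.

Answer: 16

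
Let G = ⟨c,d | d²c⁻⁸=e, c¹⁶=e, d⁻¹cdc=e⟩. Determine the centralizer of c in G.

⟨c⟩ ⊆ C_G(c) since powers of c commute with c; so |C_G(c)| ≥ |⟨c⟩| = 16.
By orbit–stabilizer, |C_G(c)| = |G| / |conj. class of c| = 32 / 2 = 16.
The 16 elements commuting with c are {e, c, c², c³, c⁴, c⁵, c⁶, c⁷, c⁸, c⁹, c¹⁰, c¹¹, c¹², c¹³, c¹⁴, c¹⁵}.

Answer: {e, c, c², c³, c⁴, c⁵, c⁶, c⁷, c⁸, c⁹, c¹⁰, c¹¹, c¹², c¹³, c¹⁴, c¹⁵}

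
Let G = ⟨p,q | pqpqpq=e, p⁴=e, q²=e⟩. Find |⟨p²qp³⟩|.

|⟨p²qp³⟩| equals the order of p²qp³. Compute successive powers until reaching e:
  (p²qp³)¹ = p²qp³, (p²qp³)² = pqp², (p²qp³)³ = e.
The smallest positive k with (p²qp³)ᵏ = e is 3, so |⟨p²qp³⟩| = 3.

Answer: 3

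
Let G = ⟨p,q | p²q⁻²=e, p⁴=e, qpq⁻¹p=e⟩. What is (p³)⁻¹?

The order of (p³) is 4 (smallest k with (p³)ᵏ = e), so (p³)⁻¹ = (p³)³ = p.
Check: (p³) · p → (p³) · p = e, giving e as required.

Answer: p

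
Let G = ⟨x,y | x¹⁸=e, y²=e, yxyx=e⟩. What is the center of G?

An element z ∈ Z(G) iff z commutes with every generator.
For example x⁹ is central: (x⁹)·x = x¹⁰ = x·(x⁹); (x⁹)·y = x⁹y = y·(x⁹).
Whereas x ∉ Z(G) since x·y = xy ≠ x¹⁷y = y·x.
Checking each of the 36 elements this way gives Z(G) = {e, x⁹}, of order 2.

Answer: {e, x⁹}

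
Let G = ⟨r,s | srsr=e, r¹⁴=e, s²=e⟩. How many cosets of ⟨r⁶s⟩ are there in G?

First find ord(r⁶s) by computing successive powers:
  (r⁶s)¹ = r⁶s, (r⁶s)² = e.
So |⟨r⁶s⟩| = ord(r⁶s) = 2. With |G| = 28, by Lagrange [G : ⟨r⁶s⟩] = 28/2 = 14.

Answer: 14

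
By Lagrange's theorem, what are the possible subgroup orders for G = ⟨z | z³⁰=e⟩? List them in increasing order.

|G| = 30 = 2 · 3 · 5. By Lagrange's theorem the order of any subgroup divides 30; the divisors of 30 are 1, 2, 3, 5, 6, 10, 15, 30.

Answer: 1, 2, 3, 5, 6, 10, 15, 30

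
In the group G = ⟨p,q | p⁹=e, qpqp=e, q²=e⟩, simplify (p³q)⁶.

Compute successive powers of (p³q), reducing at each step:
  (p³q)²: (p³q) · p³ = q;   q · q = e
  (p³q)³: e · p³ = p³;   (p³) · q = p³q
  (p³q)⁴: (p³q) · p³ = q;   q · q = e
  (p³q)⁵: e · p³ = p³;   (p³) · q = p³q
  (p³q)⁶: (p³q) · p³ = q;   q · q = e

Answer: e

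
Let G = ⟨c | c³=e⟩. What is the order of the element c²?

Compute successive powers until reaching e:
  (c²)¹ = c², (c²)² = c, (c²)³ = e.
The smallest positive k with (c²)ᵏ = e is 3.

Answer: 3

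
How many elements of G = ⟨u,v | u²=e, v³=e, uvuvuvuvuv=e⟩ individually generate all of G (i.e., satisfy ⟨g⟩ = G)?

⟨g⟩ = G would require ord(g) = |G| = 60, but the maximum element order in G is 5 < 60. So G is not cyclic and no single element generates it: the count is 0.

Answer: 0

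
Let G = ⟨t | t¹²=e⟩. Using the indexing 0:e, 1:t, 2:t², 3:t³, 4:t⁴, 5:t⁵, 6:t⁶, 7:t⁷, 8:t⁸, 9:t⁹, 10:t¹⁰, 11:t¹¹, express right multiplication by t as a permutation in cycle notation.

(0 1 2 3 4 5 6 7 8 9 10 11)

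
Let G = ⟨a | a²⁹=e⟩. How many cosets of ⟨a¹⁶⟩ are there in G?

First find ord(a¹⁶) by computing successive powers:
  (a¹⁶)¹ = a¹⁶, (a¹⁶)² = a³, (a¹⁶)³ = a¹⁹, (a¹⁶)⁴ = a⁶, (a¹⁶)⁵ = a²², (a¹⁶)⁶ = a⁹, (a¹⁶)⁷ = a²⁵, (a¹⁶)⁸ = a¹², (a¹⁶)⁹ = a²⁸, (a¹⁶)¹⁰ = a¹⁵, (a¹⁶)¹¹ = a², (a¹⁶)¹² = a¹⁸, (a¹⁶)¹³ = a⁵, (a¹⁶)¹⁴ = a²¹, (a¹⁶)¹⁵ = a⁸, (a¹⁶)¹⁶ = a²⁴, (a¹⁶)¹⁷ = a¹¹, (a¹⁶)¹⁸ = a²⁷, (a¹⁶)¹⁹ = a¹⁴, (a¹⁶)²⁰ = a, (a¹⁶)²¹ = a¹⁷, (a¹⁶)²² = a⁴, (a¹⁶)²³ = a²⁰, (a¹⁶)²⁴ = a⁷, (a¹⁶)²⁵ = a²³, (a¹⁶)²⁶ = a¹⁰, (a¹⁶)²⁷ = a²⁶, (a¹⁶)²⁸ = a¹³, (a¹⁶)²⁹ = e.
So |⟨a¹⁶⟩| = ord(a¹⁶) = 29. With |G| = 29, by Lagrange [G : ⟨a¹⁶⟩] = 29/29 = 1.

Answer: 1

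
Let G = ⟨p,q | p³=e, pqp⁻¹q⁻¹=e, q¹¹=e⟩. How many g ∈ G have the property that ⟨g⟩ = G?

G is cyclic of order 33. An element generates G iff its order is 33, and a cyclic group of order 33 has exactly φ(33) = 20 such elements.

Answer: 20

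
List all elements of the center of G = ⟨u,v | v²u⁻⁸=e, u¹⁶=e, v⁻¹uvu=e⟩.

An element z ∈ Z(G) iff z commutes with every generator.
For example u⁸ is central: (u⁸)·u = u⁹ = u·(u⁸); (u⁸)·v = v⁻¹ = v·(u⁸).
Whereas u ∉ Z(G) since u·v = uv ≠ u⁷v⁻¹ = v·u.
Checking each of the 32 elements this way gives Z(G) = {e, u⁸}, of order 2.

Answer: {e, u⁸}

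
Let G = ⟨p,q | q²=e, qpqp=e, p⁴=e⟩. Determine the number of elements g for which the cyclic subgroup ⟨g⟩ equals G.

⟨g⟩ = G would require ord(g) = |G| = 8, but the maximum element order in G is 4 < 8. So G is not cyclic and no single element generates it: the count is 0.

Answer: 0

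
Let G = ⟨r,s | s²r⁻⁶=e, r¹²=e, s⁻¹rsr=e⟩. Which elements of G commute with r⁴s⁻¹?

⟨r⁴s⁻¹⟩ ⊆ C_G(r⁴s⁻¹) since powers of r⁴s⁻¹ commute with r⁴s⁻¹; so |C_G(r⁴s⁻¹)| ≥ |⟨r⁴s⁻¹⟩| = 4.
By orbit–stabilizer, |C_G(r⁴s⁻¹)| = |G| / |conj. class of r⁴s⁻¹| = 24 / 6 = 4.
The 4 elements commuting with r⁴s⁻¹ are {e, r⁶, r⁴s, r⁴s⁻¹}.

Answer: {e, r⁶, r⁴s, r⁴s⁻¹}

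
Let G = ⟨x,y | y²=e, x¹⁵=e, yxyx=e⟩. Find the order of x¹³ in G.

Compute successive powers until reaching e:
  (x¹³)¹ = x¹³, (x¹³)² = x¹¹, (x¹³)³ = x⁹, (x¹³)⁴ = x⁷, (x¹³)⁵ = x⁵, (x¹³)⁶ = x³, (x¹³)⁷ = x, (x¹³)⁸ = x¹⁴, (x¹³)⁹ = x¹², (x¹³)¹⁰ = x¹⁰, (x¹³)¹¹ = x⁸, (x¹³)¹² = x⁶, (x¹³)¹³ = x⁴, (x¹³)¹⁴ = x², (x¹³)¹⁵ = e.
The smallest positive k with (x¹³)ᵏ = e is 15.

Answer: 15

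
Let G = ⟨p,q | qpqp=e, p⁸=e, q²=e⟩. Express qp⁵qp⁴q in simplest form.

Multiply left to right, reducing at each step:
  q · p⁵ = p³q
  (p³q) · q = p³
  (p³) · p⁴ = p⁷
  (p⁷) · q = p⁷q

Answer: p⁷q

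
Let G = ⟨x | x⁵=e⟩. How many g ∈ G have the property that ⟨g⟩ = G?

G is cyclic of order 5. An element generates G iff its order is 5, and a cyclic group of order 5 has exactly φ(5) = 4 such elements.

Answer: 4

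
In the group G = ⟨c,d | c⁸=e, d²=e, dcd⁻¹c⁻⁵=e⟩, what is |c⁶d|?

Compute successive powers until reaching e:
  (c⁶d)¹ = c⁶d, (c⁶d)² = c⁴, (c⁶d)³ = c²d, (c⁶d)⁴ = e.
The smallest positive k with (c⁶d)ᵏ = e is 4.

Answer: 4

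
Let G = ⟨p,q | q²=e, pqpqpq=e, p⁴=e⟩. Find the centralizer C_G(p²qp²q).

⟨p²qp²q⟩ ⊆ C_G(p²qp²q) since powers of p²qp²q commute with p²qp²q; so |C_G(p²qp²q)| ≥ |⟨p²qp²q⟩| = 2.
By orbit–stabilizer, |C_G(p²qp²q)| = |G| / |conj. class of p²qp²q| = 24 / 3 = 8.
The 8 elements commuting with p²qp²q are {e, p², q, p²q, qp², qp²q, p²qp², p²qp²q}.

Answer: {e, p², q, p²q, qp², qp²q, p²qp², p²qp²q}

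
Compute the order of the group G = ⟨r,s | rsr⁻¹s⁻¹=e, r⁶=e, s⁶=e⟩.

Enumerate words in the generators, reducing via the relations: the distinct elements are
  {e, r, s, rs, r², r³, r⁴, r⁵, s², s³, s⁴, s⁵, rs², rs³, rs⁴, rs⁵, r²s, r³s, r⁴s, r⁵s, r²s², r²s³, r²s⁴, r²s⁵, r³s², r³s³, r³s⁴, r³s⁵, r⁴s², r⁴s³, r⁴s⁴, r⁴s⁵, r⁵s², r⁵s³, r⁵s⁴, r⁵s⁵}.
No further products give new elements, so |G| = 36.

Answer: 36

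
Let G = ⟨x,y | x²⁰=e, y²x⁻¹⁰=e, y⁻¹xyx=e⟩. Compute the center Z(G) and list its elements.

An element z ∈ Z(G) iff z commutes with every generator.
For example x¹⁰ is central: (x¹⁰)·x = x¹¹ = x·(x¹⁰); (x¹⁰)·y = y⁻¹ = y·(x¹⁰).
Whereas x ∉ Z(G) since x·y = xy ≠ x⁹y⁻¹ = y·x.
Checking each of the 40 elements this way gives Z(G) = {e, x¹⁰}, of order 2.

Answer: {e, x¹⁰}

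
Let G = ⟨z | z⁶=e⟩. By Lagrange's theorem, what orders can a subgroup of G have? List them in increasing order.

|G| = 6 = 2 · 3. By Lagrange's theorem the order of any subgroup divides 6; the divisors of 6 are 1, 2, 3, 6.

Answer: 1, 2, 3, 6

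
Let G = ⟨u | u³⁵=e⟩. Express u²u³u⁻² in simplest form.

Multiply left to right, reducing at each step:
  (u²) · u³ = u⁵
  (u⁵) · u⁻² = u³

Answer: u³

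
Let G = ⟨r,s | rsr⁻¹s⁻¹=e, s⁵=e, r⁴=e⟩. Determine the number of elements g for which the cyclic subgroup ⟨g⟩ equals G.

G is cyclic of order 20. An element generates G iff its order is 20, and a cyclic group of order 20 has exactly φ(20) = 8 such elements.

Answer: 8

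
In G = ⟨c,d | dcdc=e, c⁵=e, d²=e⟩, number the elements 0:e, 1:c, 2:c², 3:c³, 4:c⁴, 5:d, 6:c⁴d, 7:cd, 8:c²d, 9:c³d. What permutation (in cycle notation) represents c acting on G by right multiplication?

(0 1 2 3 4)(5 6 9 8 7)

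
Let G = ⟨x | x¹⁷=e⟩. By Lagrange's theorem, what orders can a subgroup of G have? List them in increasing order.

|G| = 17 = 17. By Lagrange's theorem the order of any subgroup divides 17; the divisors of 17 are 1, 17.

Answer: 1, 17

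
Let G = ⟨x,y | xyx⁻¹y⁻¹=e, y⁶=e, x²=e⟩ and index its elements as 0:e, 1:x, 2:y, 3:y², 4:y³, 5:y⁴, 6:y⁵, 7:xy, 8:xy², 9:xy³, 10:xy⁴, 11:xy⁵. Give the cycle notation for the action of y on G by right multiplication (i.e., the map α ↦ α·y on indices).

(0 2 3 4 5 6)(1 7 8 9 10 11)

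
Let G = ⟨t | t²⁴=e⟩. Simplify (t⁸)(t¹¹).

Compute (t⁸) · (t¹¹) by multiplying left to right and reducing via the relations at each step:
  (t⁸) · t¹¹ = t¹⁹

Answer: t¹⁹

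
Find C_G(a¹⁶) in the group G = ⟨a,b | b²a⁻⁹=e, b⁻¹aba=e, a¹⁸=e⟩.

⟨a¹⁶⟩ ⊆ C_G(a¹⁶) since powers of a¹⁶ commute with a¹⁶; so |C_G(a¹⁶)| ≥ |⟨a¹⁶⟩| = 9.
By orbit–stabilizer, |C_G(a¹⁶)| = |G| / |conj. class of a¹⁶| = 36 / 2 = 18.
The 18 elements commuting with a¹⁶ are {e, a, a², a³, a⁴, a⁵, a⁶, a⁷, a⁸, a⁹, a¹⁰, a¹¹, a¹², a¹³, a¹⁴, a¹⁵, a¹⁶, a¹⁷}.

Answer: {e, a, a², a³, a⁴, a⁵, a⁶, a⁷, a⁸, a⁹, a¹⁰, a¹¹, a¹², a¹³, a¹⁴, a¹⁵, a¹⁶, a¹⁷}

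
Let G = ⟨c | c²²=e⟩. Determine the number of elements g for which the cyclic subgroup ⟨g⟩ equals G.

G is cyclic of order 22. An element generates G iff its order is 22, and a cyclic group of order 22 has exactly φ(22) = 10 such elements.

Answer: 10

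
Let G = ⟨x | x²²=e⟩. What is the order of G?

G is generated by a single element, so G is cyclic. The relator gives x²² = e and no smaller power is forced to be e, so the 22 powers {e, x, x², x³, x⁴, x⁵, x⁶, x⁷, x⁸, x⁹, x²¹, x²⁰, x¹², x¹³, x¹¹, x¹⁰, x¹⁴, x¹⁵, x¹⁶, x¹⁷, x¹⁸, x¹⁹} are distinct. Hence |G| = 22.

Answer: 22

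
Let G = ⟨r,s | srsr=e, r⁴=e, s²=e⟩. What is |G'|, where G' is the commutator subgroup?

G' = [G, G] is generated by all commutators. The generator-pair commutators are: [r, s] = r².
The subgroup they normally generate is {e, r²}, of order 2.
Check: |G/G'| = 8/2 = 4 is the order of the abelianisation.

Answer: 2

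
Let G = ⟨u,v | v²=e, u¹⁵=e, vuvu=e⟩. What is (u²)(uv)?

Compute (u²) · (uv) by multiplying left to right and reducing via the relations at each step:
  (u²) · u = u³
  (u³) · v = u³v

Answer: u³v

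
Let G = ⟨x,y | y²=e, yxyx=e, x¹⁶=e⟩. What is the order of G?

Enumerate words in the generators, reducing via the relations: the distinct elements are
  {e, x, y, xy, x², x³, x⁴, x⁵, x⁶, x⁷, x⁸, x⁹, x²y, x³y, x¹², x¹³, x¹¹, x¹⁰, x¹⁴, x¹⁵, x⁴y, x⁵y, x⁶y, x⁷y, x⁸y, x⁹y, x¹²y, x¹³y, x¹¹y, x¹⁰y, x¹⁴y, x¹⁵y}.
No further products give new elements, so |G| = 32.

Answer: 32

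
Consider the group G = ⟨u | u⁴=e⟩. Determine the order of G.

G is generated by a single element, so G is cyclic. The relator gives u⁴ = e and no smaller power is forced to be e, so the 4 powers {e, u, u², u³} are distinct. Hence |G| = 4.

Answer: 4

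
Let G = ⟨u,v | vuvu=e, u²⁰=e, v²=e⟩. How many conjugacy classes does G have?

The conjugacy classes (representative and size) are:
  [e] (size 1), [u] (size 2), [u¹⁸] (size 2), [u³] (size 2), [u⁴] (size 2), [u¹⁵] (size 2), [u¹⁴] (size 2), [u⁷] (size 2), [u¹²] (size 2), [u¹¹] (size 2), [u¹⁰] (size 1), [u¹⁸v] (size 10), [u⁵v] (size 10).
Class equation: 1 + 2 + 2 + 2 + 2 + 2 + 2 + 2 + 2 + 2 + 1 + 10 + 10 = 40 = |G|. So G has 13 conjugacy classes.

Answer: 13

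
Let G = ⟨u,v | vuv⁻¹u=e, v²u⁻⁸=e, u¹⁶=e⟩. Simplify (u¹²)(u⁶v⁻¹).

Compute (u¹²) · (u⁶v⁻¹) by multiplying left to right and reducing via the relations at each step:
  (u¹²) · u⁶ = u²
  (u²) · v⁻¹ = u²v⁻¹

Answer: u²v⁻¹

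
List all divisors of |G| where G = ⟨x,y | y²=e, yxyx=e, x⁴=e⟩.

|G| = 8 = 2³. By Lagrange's theorem the order of any subgroup divides 8; the divisors of 8 are 1, 2, 4, 8.

Answer: 1, 2, 4, 8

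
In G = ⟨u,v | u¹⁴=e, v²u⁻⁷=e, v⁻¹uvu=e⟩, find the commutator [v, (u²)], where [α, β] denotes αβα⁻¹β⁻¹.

[v, (u²)] = v·(u²)·v⁻¹·(u²)⁻¹.
  v · (u²) = u⁵v⁻¹
  (u⁵v⁻¹) · (v⁻¹) = u¹²
  (u¹²) · (u¹²) = u¹⁰

Answer: u¹⁰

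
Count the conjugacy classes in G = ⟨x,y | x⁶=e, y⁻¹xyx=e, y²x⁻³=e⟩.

The conjugacy classes (representative and size) are:
  [e] (size 1), [x] (size 2), [x²] (size 2), [x³] (size 1), [xy⁻¹] (size 3), [x²y⁻¹] (size 3).
Class equation: 1 + 2 + 2 + 1 + 3 + 3 = 12 = |G|. So G has 6 conjugacy classes.

Answer: 6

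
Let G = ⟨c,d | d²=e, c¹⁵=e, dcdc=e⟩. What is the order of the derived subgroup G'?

G' = [G, G] is generated by all commutators. The generator-pair commutators are: [c, d] = c².
The subgroup they normally generate is {e, c, c², c³, c⁴, c⁵, c⁶, c⁷, c⁸, c⁹, c¹⁰, c¹¹, c¹², c¹³, c¹⁴}, of order 15.
Check: |G/G'| = 30/15 = 2 is the order of the abelianisation.

Answer: 15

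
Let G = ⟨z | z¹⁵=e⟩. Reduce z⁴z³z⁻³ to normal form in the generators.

Multiply left to right, reducing at each step:
  (z⁴) · z³ = z⁷
  (z⁷) · z⁻³ = z⁴

Answer: z⁴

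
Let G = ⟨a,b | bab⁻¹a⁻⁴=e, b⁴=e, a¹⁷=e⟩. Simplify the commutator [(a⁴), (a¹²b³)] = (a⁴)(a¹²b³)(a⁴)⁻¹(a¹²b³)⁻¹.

[(a⁴), (a¹²b³)] = (a⁴)·(a¹²b³)·(a⁴)⁻¹·(a¹²b³)⁻¹.
  (a⁴) · (a¹²b³) = a¹⁶b³
  (a¹⁶b³) · (a¹³) = a¹⁵b³
  (a¹⁵b³) · (a³b) = a³

Answer: a³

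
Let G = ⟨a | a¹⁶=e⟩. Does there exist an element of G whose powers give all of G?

|G| = 16. The element a has order 16 (its powers give 16 distinct elements), so ⟨a⟩ = G and G is cyclic.

Answer: Yes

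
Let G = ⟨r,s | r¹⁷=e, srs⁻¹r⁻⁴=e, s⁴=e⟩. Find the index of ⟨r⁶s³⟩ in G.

First find ord(r⁶s³) by computing successive powers:
  (r⁶s³)¹ = r⁶s³, (r⁶s³)² = r¹⁶s², (r⁶s³)³ = r¹⁰s, (r⁶s³)⁴ = e.
So |⟨r⁶s³⟩| = ord(r⁶s³) = 4. With |G| = 68, by Lagrange [G : ⟨r⁶s³⟩] = 68/4 = 17.

Answer: 17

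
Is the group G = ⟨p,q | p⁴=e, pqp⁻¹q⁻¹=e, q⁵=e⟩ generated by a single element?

|G| = 20. The element pq has order 20 (its powers give 20 distinct elements), so ⟨pq⟩ = G and G is cyclic.

Answer: Yes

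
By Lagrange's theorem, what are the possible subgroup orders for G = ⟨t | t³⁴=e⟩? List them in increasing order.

|G| = 34 = 2 · 17. By Lagrange's theorem the order of any subgroup divides 34; the divisors of 34 are 1, 2, 17, 34.

Answer: 1, 2, 17, 34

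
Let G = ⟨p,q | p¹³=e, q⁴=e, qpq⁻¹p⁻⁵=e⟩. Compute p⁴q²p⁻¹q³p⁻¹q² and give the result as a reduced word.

Multiply left to right, reducing at each step:
  (p⁴) · q² = p⁴q²
  (p⁴q²) · p⁻¹ = p⁵q²
  (p⁵q²) · q³ = p⁵q
  (p⁵q) · p⁻¹ = q
  q · q² = q³

Answer: q³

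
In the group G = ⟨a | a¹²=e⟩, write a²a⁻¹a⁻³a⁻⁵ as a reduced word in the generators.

Multiply left to right, reducing at each step:
  (a²) · a⁻¹ = a
  a · a⁻³ = a¹⁰
  (a¹⁰) · a⁻⁵ = a⁵

Answer: a⁵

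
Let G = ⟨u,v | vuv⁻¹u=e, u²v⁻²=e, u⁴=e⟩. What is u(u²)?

Compute u · (u²) by multiplying left to right and reducing via the relations at each step:
  u · u² = u³

Answer: u³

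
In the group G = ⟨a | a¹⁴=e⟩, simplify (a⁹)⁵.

Compute successive powers of (a⁹), reducing at each step:
  (a⁹)²: (a⁹) · a⁹ = a⁴
  (a⁹)³: (a⁴) · a⁹ = a¹³
  (a⁹)⁴: (a¹³) · a⁹ = a⁸
  (a⁹)⁵: (a⁸) · a⁹ = a³

Answer: a³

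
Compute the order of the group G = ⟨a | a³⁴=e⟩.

G is generated by a single element, so G is cyclic. The relator gives a³⁴ = e and no smaller power is forced to be e, so the 34 powers {a, e, a², a³, a⁴, a⁵, a⁶, a⁷, a⁸, a⁹, a²², a²³, a²¹, a²⁰, a²⁴, a²⁵, a²⁶, a²⁷, a²⁸, a²⁹, a³², a³³, a³¹, a³⁰, a¹², a¹³, a¹¹, a¹⁰, a¹⁴, a¹⁵, a¹⁶, a¹⁷, a¹⁸, a¹⁹} are distinct. Hence |G| = 34.

Answer: 34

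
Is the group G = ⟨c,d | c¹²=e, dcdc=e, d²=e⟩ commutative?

c·d = cd but d·c = c¹¹d, so c·d ≠ d·c and G is not abelian.

Answer: No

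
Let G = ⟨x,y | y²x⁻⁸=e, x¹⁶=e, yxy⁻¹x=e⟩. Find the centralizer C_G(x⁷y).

⟨x⁷y⟩ ⊆ C_G(x⁷y) since powers of x⁷y commute with x⁷y; so |C_G(x⁷y)| ≥ |⟨x⁷y⟩| = 4.
By orbit–stabilizer, |C_G(x⁷y)| = |G| / |conj. class of x⁷y| = 32 / 8 = 4.
The 4 elements commuting with x⁷y are {e, x⁸, x⁷y⁻¹, x⁷y}.

Answer: {e, x⁸, x⁷y⁻¹, x⁷y}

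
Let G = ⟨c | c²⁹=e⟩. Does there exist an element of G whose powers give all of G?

|G| = 29. The element c has order 29 (its powers give 29 distinct elements), so ⟨c⟩ = G and G is cyclic.

Answer: Yes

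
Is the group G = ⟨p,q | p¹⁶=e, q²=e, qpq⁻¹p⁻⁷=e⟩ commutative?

p·q = pq but q·p = p⁷q, so p·q ≠ q·p and G is not abelian.

Answer: No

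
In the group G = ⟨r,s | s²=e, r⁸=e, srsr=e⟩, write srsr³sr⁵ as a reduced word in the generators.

Multiply left to right, reducing at each step:
  s · r = r⁷s
  (r⁷s) · s = r⁷
  (r⁷) · r³ = r²
  (r²) · s = r²s
  (r²s) · r⁵ = r⁵s

Answer: r⁵s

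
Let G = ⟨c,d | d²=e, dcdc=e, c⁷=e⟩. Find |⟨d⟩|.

|⟨d⟩| equals the order of d. Compute successive powers until reaching e:
  d¹ = d, d² = e.
The smallest positive k with dᵏ = e is 2, so |⟨d⟩| = 2.

Answer: 2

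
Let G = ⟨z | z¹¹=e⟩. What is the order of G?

G is generated by a single element, so G is cyclic. The relator gives z¹¹ = e and no smaller power is forced to be e, so the 11 powers {e, z, z², z³, z⁴, z⁵, z⁶, z⁷, z⁸, z⁹, z¹⁰} are distinct. Hence |G| = 11.

Answer: 11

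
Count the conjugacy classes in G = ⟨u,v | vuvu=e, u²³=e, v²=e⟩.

The conjugacy classes (representative and size) are:
  [e] (size 1), [u] (size 2), [u²¹] (size 2), [u²⁰] (size 2), [u⁴] (size 2), [u¹⁸] (size 2), [u⁶] (size 2), [u¹⁶] (size 2), [u⁸] (size 2), [u⁹] (size 2), [u¹⁰] (size 2), [u¹²] (size 2), [u¹⁸v] (size 23).
Class equation: 1 + 2 + 2 + 2 + 2 + 2 + 2 + 2 + 2 + 2 + 2 + 2 + 23 = 46 = |G|. So G has 13 conjugacy classes.

Answer: 13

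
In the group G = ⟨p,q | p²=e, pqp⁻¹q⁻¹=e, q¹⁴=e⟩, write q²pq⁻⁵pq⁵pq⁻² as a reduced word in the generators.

Multiply left to right, reducing at each step:
  (q²) · p = pq²
  (pq²) · q⁻⁵ = pq¹¹
  (pq¹¹) · p = q¹¹
  (q¹¹) · q⁵ = q²
  (q²) · p = pq²
  (pq²) · q⁻² = p

Answer: p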